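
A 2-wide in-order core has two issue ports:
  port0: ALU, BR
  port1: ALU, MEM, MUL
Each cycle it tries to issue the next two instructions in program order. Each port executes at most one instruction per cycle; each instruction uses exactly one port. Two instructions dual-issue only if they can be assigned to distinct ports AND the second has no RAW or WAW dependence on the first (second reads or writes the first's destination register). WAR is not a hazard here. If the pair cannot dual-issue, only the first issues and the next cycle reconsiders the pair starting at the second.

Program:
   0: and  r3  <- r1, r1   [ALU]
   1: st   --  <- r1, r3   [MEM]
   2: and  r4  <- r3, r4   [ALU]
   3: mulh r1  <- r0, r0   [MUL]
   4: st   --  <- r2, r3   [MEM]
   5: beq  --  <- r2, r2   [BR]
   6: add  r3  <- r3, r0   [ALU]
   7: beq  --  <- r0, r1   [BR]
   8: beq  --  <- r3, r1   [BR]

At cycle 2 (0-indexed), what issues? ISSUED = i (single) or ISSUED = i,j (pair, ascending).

  cy0 -> i0 (and) RAW r3
  cy1 -> i1,i2 (st/and) pair
  cy2 -> i3 (mulh) no-port MUL/MEM
  cy3 -> i4,i5 (st/beq) pair
  cy4 -> i6,i7 (add/beq) pair
  cy5 -> i8 (beq) tail

ISSUED = 3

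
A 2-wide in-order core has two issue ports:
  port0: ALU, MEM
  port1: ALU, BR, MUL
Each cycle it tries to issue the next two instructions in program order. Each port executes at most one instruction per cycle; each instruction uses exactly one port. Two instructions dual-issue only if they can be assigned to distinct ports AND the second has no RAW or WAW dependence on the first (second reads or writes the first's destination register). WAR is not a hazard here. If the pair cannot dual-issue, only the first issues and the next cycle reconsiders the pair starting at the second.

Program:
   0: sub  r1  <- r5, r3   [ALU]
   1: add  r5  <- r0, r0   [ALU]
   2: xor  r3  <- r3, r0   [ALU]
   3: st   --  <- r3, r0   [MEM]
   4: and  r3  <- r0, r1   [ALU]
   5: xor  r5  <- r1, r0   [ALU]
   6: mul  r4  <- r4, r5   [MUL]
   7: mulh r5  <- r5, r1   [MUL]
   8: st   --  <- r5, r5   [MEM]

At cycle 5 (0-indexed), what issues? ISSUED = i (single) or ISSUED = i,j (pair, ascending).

ISSUED = 7

  cy0 -> i0,i1 (sub.ALU/add.ALU) 2-wide
  cy1 -> i2 (xor.ALU) RAW r3
  cy2 -> i3,i4 (st.MEM/and.ALU) 2-wide
  cy3 -> i5 (xor.ALU) RAW r5
  cy4 -> i6 (mul.MUL) no-port MUL/MUL
  cy5 -> i7 (mulh.MUL) RAW r5
  cy6 -> i8 (st.MEM) tail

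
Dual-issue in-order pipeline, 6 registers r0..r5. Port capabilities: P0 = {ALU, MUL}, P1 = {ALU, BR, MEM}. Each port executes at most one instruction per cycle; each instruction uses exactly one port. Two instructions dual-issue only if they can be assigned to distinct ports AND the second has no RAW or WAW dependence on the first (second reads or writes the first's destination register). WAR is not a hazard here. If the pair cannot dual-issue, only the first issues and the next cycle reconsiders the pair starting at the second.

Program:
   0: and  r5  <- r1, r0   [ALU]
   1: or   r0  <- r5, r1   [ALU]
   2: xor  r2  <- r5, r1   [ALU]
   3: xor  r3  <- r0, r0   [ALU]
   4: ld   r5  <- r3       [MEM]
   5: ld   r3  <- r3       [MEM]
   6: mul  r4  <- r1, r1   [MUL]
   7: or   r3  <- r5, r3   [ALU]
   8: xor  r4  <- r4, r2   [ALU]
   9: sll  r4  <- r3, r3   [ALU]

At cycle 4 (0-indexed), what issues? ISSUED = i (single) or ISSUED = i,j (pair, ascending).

ISSUED = 5,6

[0] i0  and  -- RAW r5
[1] i1,i2  or;xor  -- pair
[2] i3  xor  -- RAW r3
[3] i4  ld  -- no-port MEM/MEM
[4] i5,i6  ld;mul  -- pair
[5] i7,i8  or;xor  -- pair
[6] i9  sll  -- tail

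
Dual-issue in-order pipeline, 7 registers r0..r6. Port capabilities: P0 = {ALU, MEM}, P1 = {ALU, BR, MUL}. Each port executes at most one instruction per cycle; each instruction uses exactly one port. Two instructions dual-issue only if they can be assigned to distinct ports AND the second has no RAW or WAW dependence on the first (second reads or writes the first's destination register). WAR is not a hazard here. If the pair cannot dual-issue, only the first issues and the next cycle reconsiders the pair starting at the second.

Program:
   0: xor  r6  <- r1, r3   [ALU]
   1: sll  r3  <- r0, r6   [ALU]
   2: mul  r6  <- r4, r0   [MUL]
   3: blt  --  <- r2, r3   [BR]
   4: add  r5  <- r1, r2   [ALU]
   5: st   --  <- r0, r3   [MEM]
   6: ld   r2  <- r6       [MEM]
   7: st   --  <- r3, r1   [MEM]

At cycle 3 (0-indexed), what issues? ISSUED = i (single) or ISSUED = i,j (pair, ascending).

[0] i0  xor.ALU  -- RAW r6
[1] i1&i2  sll.ALU mul.MUL  -- pair
[2] i3&i4  blt.BR add.ALU  -- pair
[3] i5  st.MEM  -- no-port MEM/MEM
[4] i6  ld.MEM  -- no-port MEM/MEM
[5] i7  st.MEM  -- tail

ISSUED = 5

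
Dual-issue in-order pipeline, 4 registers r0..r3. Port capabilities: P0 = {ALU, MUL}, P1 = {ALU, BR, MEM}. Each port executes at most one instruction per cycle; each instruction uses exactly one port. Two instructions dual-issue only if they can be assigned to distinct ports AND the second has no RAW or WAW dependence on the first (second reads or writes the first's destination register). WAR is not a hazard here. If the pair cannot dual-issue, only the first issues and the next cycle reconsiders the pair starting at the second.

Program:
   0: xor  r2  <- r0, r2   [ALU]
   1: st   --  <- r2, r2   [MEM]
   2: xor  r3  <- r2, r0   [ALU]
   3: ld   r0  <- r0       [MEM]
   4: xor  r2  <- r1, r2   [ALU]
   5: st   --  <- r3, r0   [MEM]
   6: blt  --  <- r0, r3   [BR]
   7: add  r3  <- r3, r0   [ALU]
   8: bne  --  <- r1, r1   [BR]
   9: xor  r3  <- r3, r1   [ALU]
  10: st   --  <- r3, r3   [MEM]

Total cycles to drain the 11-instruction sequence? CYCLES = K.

#0 head=0: xor i0 RAW r2
#1 head=1: st+xor i1,i2 dual
#2 head=3: ld+xor i3,i4 dual
#3 head=5: st i5 no-port MEM/BR
#4 head=6: blt+add i6,i7 dual
#5 head=8: bne+xor i8,i9 dual
#6 head=10: st i10 tail

CYCLES = 7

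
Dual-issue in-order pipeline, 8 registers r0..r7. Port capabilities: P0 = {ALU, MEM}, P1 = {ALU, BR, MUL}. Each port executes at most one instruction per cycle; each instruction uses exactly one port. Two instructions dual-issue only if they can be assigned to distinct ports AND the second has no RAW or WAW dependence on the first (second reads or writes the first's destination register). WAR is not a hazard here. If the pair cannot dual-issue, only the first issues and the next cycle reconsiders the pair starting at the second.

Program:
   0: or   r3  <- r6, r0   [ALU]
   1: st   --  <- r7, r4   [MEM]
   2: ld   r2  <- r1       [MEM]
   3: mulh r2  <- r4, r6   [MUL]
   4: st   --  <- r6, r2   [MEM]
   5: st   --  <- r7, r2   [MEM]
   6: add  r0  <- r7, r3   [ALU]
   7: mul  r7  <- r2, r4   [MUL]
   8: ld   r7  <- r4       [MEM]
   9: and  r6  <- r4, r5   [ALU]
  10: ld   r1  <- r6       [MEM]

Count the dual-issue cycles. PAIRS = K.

#0 head=0: or.ALU/st.MEM i0/i1 dual
#1 head=2: ld.MEM i2 WAW r2
#2 head=3: mulh.MUL i3 RAW r2
#3 head=4: st.MEM i4 no-port MEM/MEM
#4 head=5: st.MEM/add.ALU i5/i6 dual
#5 head=7: mul.MUL i7 WAW r7
#6 head=8: ld.MEM/and.ALU i8/i9 dual
#7 head=10: ld.MEM i10 tail

PAIRS = 3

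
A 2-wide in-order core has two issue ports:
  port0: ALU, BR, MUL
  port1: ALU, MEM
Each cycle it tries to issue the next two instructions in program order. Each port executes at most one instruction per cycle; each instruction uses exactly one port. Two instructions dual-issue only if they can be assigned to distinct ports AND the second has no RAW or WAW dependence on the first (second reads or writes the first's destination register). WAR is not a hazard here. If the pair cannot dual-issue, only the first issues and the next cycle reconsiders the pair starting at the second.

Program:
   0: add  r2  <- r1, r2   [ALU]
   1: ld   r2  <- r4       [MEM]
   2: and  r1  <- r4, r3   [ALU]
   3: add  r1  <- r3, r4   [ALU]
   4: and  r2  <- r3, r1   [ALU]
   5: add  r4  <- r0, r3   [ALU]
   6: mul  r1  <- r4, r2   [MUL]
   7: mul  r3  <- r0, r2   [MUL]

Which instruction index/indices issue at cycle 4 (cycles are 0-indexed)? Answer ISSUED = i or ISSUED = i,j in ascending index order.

ISSUED = 6

[0] i0  add.ALU  -- WAW r2
[1] i1/i2  ld.MEM+and.ALU  -- 2-wide
[2] i3  add.ALU  -- RAW r1
[3] i4/i5  and.ALU+add.ALU  -- 2-wide
[4] i6  mul.MUL  -- no-port MUL/MUL
[5] i7  mul.MUL  -- tail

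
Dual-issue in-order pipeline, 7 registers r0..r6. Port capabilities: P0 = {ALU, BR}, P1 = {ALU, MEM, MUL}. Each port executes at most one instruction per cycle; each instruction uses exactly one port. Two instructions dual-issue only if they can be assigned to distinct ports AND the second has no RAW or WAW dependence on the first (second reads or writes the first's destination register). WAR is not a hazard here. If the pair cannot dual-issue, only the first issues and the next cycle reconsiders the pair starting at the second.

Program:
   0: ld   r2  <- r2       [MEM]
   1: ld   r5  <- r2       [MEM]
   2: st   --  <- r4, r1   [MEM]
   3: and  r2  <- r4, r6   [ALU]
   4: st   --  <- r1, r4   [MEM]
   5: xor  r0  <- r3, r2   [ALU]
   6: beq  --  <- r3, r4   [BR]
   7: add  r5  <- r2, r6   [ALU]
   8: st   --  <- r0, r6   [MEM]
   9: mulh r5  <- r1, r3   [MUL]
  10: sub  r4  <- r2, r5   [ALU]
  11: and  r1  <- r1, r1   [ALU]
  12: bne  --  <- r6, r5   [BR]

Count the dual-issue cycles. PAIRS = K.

PAIRS = 4

c0: i0 ld  no-port MEM/MEM
c1: i1 ld  no-port MEM/MEM
c2: i2,i3 st+and  pair
c3: i4,i5 st+xor  pair
c4: i6,i7 beq+add  pair
c5: i8 st  no-port MEM/MUL
c6: i9 mulh  RAW r5
c7: i10,i11 sub+and  pair
c8: i12 bne  tail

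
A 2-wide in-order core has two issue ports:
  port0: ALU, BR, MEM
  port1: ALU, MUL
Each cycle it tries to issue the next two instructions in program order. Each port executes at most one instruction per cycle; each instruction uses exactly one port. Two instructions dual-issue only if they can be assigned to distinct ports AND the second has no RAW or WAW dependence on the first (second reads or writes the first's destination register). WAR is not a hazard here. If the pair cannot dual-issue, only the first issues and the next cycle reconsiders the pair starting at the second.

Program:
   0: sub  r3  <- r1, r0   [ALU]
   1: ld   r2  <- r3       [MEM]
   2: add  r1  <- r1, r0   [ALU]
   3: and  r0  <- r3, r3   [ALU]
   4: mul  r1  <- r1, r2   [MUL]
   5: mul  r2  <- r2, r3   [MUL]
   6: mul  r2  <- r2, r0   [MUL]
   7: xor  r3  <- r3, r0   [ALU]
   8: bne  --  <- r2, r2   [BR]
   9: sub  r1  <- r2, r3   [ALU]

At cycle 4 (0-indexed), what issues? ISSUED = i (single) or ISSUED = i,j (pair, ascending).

ISSUED = 6,7

t=0 i0:sub ; RAW r3
t=1 i1&i2:ld add ; pair
t=2 i3&i4:and mul ; pair
t=3 i5:mul ; no-port MUL/MUL
t=4 i6&i7:mul xor ; pair
t=5 i8&i9:bne sub ; pair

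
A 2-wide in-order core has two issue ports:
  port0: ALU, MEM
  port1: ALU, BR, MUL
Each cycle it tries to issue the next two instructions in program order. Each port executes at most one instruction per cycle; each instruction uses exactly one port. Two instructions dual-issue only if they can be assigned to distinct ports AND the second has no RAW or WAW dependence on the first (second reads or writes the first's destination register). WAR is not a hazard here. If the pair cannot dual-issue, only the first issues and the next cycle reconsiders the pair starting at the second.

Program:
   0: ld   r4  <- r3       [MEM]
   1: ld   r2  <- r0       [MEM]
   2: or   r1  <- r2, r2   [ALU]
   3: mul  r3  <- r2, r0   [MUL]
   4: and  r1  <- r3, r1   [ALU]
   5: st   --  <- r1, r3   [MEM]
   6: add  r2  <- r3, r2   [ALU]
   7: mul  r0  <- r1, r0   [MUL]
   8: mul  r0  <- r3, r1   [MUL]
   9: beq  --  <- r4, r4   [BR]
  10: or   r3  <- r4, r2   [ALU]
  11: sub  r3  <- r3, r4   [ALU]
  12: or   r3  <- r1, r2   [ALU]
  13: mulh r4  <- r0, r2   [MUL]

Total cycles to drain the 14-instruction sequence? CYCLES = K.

CYCLES = 10

#0 head=0: ld.MEM i0 no-port MEM/MEM
#1 head=1: ld.MEM i1 RAW r2
#2 head=2: or.ALU/mul.MUL i2+i3 pair
#3 head=4: and.ALU i4 RAW r1
#4 head=5: st.MEM/add.ALU i5+i6 pair
#5 head=7: mul.MUL i7 no-port MUL/MUL
#6 head=8: mul.MUL i8 no-port MUL/BR
#7 head=9: beq.BR/or.ALU i9+i10 pair
#8 head=11: sub.ALU i11 WAW r3
#9 head=12: or.ALU/mulh.MUL i12+i13 pair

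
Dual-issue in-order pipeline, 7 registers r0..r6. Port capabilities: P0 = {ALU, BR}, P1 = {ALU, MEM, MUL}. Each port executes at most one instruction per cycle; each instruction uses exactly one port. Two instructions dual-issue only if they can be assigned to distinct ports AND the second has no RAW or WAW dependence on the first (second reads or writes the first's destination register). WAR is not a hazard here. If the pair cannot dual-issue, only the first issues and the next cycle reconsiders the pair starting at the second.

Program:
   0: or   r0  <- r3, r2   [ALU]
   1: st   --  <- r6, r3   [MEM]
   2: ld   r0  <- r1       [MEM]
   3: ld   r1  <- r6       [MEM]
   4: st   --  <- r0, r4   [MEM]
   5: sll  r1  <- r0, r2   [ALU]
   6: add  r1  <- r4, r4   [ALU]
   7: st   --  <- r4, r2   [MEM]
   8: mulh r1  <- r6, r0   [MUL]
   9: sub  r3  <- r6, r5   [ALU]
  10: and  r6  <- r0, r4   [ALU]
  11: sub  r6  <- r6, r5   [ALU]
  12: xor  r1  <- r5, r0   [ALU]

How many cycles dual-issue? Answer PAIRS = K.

  cy0 -> i0/i1 (or.ALU;st.MEM) dual
  cy1 -> i2 (ld.MEM) no-port MEM/MEM
  cy2 -> i3 (ld.MEM) no-port MEM/MEM
  cy3 -> i4/i5 (st.MEM;sll.ALU) dual
  cy4 -> i6/i7 (add.ALU;st.MEM) dual
  cy5 -> i8/i9 (mulh.MUL;sub.ALU) dual
  cy6 -> i10 (and.ALU) RAW+WAW r6
  cy7 -> i11/i12 (sub.ALU;xor.ALU) dual

PAIRS = 5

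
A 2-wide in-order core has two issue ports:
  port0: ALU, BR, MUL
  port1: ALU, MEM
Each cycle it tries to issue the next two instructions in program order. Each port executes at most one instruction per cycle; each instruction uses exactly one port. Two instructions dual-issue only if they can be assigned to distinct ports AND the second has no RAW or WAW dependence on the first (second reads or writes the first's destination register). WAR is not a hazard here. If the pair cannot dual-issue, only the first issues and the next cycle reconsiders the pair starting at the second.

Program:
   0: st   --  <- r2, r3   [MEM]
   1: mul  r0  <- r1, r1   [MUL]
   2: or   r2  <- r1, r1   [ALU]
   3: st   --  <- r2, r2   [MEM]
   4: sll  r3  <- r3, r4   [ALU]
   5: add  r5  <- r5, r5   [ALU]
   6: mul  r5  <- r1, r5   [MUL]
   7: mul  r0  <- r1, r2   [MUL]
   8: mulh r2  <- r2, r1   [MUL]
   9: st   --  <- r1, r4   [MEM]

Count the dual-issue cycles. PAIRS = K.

PAIRS = 3

[0] i0&i1  st.MEM;mul.MUL  -- 2-wide
[1] i2  or.ALU  -- RAW r2
[2] i3&i4  st.MEM;sll.ALU  -- 2-wide
[3] i5  add.ALU  -- RAW+WAW r5
[4] i6  mul.MUL  -- no-port MUL/MUL
[5] i7  mul.MUL  -- no-port MUL/MUL
[6] i8&i9  mulh.MUL;st.MEM  -- 2-wide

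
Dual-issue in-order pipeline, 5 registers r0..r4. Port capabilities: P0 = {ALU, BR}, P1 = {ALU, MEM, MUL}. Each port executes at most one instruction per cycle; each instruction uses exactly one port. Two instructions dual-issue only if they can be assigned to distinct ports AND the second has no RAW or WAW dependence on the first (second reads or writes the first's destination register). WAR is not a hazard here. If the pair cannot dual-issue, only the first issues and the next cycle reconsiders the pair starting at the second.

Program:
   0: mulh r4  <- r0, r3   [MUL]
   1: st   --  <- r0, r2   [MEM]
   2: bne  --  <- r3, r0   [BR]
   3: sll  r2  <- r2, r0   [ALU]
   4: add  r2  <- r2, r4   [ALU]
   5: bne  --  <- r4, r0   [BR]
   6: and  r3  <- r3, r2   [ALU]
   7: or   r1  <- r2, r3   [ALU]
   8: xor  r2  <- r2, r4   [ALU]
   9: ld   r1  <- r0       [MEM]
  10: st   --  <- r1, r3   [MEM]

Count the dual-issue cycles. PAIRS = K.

PAIRS = 3

c0: i0 mulh  no-port MUL/MEM
c1: i1/i2 st+bne  pair
c2: i3 sll  RAW+WAW r2
c3: i4/i5 add+bne  pair
c4: i6 and  RAW r3
c5: i7/i8 or+xor  pair
c6: i9 ld  no-port MEM/MEM
c7: i10 st  tail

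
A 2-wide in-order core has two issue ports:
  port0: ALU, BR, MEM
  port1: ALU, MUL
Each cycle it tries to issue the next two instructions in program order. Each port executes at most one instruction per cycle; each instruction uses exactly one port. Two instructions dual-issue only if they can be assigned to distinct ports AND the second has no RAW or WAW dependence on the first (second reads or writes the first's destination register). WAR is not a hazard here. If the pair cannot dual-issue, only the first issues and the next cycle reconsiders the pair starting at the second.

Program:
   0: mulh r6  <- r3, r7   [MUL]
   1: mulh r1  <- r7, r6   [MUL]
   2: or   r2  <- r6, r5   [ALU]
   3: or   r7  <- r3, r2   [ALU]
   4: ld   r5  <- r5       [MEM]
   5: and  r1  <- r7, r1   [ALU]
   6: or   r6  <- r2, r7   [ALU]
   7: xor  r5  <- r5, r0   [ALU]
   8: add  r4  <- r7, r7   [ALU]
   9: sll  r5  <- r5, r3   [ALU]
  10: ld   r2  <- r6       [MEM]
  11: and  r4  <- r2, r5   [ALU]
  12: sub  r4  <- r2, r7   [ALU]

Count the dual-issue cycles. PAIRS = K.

PAIRS = 5

  cy0 -> i0 (mulh) no-port MUL/MUL
  cy1 -> i1&i2 (mulh+or) pair
  cy2 -> i3&i4 (or+ld) pair
  cy3 -> i5&i6 (and+or) pair
  cy4 -> i7&i8 (xor+add) pair
  cy5 -> i9&i10 (sll+ld) pair
  cy6 -> i11 (and) WAW r4
  cy7 -> i12 (sub) tail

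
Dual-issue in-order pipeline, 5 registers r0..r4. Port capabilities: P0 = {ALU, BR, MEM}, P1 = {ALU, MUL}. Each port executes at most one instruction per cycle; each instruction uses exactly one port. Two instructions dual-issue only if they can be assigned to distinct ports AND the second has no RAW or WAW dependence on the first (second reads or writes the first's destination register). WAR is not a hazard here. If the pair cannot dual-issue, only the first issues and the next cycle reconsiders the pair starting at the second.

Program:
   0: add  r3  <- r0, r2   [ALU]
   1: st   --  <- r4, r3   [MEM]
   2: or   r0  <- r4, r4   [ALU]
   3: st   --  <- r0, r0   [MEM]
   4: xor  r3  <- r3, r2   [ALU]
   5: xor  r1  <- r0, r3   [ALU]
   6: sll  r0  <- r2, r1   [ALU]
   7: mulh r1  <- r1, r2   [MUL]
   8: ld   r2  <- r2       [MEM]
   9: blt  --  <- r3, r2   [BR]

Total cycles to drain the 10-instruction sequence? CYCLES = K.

c0: i0 add  RAW r3
c1: i1+i2 st;or  2-wide
c2: i3+i4 st;xor  2-wide
c3: i5 xor  RAW r1
c4: i6+i7 sll;mulh  2-wide
c5: i8 ld  no-port MEM/BR
c6: i9 blt  tail

CYCLES = 7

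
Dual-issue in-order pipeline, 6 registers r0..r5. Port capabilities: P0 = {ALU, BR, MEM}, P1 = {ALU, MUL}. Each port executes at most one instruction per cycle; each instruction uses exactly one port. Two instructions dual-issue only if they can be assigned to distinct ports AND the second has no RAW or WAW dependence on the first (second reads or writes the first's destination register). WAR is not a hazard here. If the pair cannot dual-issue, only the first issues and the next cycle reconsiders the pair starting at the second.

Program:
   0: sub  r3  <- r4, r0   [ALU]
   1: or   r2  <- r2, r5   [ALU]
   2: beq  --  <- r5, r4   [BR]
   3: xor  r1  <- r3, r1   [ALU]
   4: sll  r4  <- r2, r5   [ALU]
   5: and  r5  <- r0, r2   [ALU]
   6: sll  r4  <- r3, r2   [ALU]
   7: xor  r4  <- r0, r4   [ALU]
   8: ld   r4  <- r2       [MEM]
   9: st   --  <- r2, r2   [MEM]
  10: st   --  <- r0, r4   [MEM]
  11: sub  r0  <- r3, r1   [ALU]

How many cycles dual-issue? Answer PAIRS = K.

c0: i0&i1 sub.ALU or.ALU  dual
c1: i2&i3 beq.BR xor.ALU  dual
c2: i4&i5 sll.ALU and.ALU  dual
c3: i6 sll.ALU  RAW+WAW r4
c4: i7 xor.ALU  WAW r4
c5: i8 ld.MEM  no-port MEM/MEM
c6: i9 st.MEM  no-port MEM/MEM
c7: i10&i11 st.MEM sub.ALU  dual

PAIRS = 4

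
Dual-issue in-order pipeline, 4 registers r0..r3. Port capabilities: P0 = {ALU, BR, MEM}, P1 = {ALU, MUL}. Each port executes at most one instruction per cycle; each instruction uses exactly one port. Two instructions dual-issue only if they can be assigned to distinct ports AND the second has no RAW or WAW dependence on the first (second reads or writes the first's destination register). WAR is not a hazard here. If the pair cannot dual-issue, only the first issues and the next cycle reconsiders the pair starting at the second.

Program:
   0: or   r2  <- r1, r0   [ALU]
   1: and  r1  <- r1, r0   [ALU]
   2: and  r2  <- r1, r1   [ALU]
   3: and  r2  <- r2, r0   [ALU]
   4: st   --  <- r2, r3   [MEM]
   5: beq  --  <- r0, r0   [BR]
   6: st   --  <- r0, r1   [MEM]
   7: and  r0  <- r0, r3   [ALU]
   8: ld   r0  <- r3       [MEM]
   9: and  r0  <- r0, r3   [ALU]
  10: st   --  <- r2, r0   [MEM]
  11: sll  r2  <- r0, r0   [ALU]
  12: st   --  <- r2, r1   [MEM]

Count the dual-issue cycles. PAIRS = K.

PAIRS = 3

[0] i0+i1  or;and  -- 2-wide
[1] i2  and  -- RAW+WAW r2
[2] i3  and  -- RAW r2
[3] i4  st  -- no-port MEM/BR
[4] i5  beq  -- no-port BR/MEM
[5] i6+i7  st;and  -- 2-wide
[6] i8  ld  -- RAW+WAW r0
[7] i9  and  -- RAW r0
[8] i10+i11  st;sll  -- 2-wide
[9] i12  st  -- tail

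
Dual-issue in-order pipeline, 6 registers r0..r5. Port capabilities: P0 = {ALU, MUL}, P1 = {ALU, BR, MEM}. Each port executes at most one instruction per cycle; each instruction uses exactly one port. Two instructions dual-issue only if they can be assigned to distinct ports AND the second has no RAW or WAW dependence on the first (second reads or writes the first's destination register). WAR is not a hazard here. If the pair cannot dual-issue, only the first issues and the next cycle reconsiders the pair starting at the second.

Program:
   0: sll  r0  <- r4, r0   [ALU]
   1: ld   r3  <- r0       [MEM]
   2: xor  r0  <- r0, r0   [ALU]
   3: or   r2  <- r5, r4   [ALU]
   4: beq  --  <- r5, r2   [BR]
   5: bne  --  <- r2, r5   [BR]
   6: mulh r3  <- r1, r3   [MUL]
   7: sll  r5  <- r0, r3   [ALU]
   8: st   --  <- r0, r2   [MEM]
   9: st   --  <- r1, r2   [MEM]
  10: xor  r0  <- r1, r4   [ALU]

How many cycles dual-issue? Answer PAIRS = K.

#0 head=0: sll.ALU i0 RAW r0
#1 head=1: ld.MEM;xor.ALU i1&i2 pair
#2 head=3: or.ALU i3 RAW r2
#3 head=4: beq.BR i4 no-port BR/BR
#4 head=5: bne.BR;mulh.MUL i5&i6 pair
#5 head=7: sll.ALU;st.MEM i7&i8 pair
#6 head=9: st.MEM;xor.ALU i9&i10 pair

PAIRS = 4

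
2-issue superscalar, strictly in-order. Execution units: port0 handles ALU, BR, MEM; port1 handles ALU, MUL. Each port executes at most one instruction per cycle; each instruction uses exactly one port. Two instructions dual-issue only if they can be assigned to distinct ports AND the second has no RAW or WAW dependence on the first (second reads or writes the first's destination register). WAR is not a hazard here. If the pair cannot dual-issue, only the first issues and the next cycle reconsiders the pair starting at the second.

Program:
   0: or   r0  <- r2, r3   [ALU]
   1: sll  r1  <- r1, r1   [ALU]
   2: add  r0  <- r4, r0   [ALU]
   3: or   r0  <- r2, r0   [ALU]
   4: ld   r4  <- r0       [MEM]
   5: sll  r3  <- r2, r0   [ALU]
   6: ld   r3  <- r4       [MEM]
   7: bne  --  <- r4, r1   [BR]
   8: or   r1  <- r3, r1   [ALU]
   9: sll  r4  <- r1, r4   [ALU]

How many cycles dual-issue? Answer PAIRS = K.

PAIRS = 3

t=0 i0&i1:or.ALU;sll.ALU ; 2-wide
t=1 i2:add.ALU ; RAW+WAW r0
t=2 i3:or.ALU ; RAW r0
t=3 i4&i5:ld.MEM;sll.ALU ; 2-wide
t=4 i6:ld.MEM ; no-port MEM/BR
t=5 i7&i8:bne.BR;or.ALU ; 2-wide
t=6 i9:sll.ALU ; tail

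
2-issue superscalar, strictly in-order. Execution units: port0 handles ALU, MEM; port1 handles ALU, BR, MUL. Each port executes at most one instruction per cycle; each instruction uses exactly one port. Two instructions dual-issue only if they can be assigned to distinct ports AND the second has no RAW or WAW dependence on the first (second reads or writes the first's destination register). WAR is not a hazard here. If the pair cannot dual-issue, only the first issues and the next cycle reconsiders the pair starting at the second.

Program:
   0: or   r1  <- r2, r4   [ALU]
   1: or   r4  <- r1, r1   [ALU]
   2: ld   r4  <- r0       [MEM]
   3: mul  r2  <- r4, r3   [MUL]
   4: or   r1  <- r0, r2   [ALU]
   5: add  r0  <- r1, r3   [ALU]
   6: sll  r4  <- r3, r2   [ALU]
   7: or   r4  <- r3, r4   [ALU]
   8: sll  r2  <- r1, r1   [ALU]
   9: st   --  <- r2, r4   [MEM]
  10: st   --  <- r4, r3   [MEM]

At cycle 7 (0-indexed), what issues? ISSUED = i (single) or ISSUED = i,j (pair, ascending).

ISSUED = 9

[0] i0  or  -- RAW r1
[1] i1  or  -- WAW r4
[2] i2  ld  -- RAW r4
[3] i3  mul  -- RAW r2
[4] i4  or  -- RAW r1
[5] i5+i6  add;sll  -- dual
[6] i7+i8  or;sll  -- dual
[7] i9  st  -- no-port MEM/MEM
[8] i10  st  -- tail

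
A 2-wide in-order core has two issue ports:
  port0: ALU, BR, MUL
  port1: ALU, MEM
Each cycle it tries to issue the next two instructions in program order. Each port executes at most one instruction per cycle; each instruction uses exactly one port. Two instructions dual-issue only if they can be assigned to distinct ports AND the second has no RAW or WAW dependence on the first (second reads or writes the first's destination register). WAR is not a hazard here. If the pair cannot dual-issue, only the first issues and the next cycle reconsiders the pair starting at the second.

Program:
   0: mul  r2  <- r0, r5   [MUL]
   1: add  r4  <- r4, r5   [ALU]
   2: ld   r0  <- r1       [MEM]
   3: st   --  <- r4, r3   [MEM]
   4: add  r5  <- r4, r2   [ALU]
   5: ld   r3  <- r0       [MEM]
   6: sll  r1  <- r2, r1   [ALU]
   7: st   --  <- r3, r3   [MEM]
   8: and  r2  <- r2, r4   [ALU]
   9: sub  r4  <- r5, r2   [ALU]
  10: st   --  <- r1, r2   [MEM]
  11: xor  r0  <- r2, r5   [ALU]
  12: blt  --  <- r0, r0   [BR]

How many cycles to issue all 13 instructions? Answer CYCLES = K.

t=0 i0/i1:mul.MUL add.ALU ; dual
t=1 i2:ld.MEM ; no-port MEM/MEM
t=2 i3/i4:st.MEM add.ALU ; dual
t=3 i5/i6:ld.MEM sll.ALU ; dual
t=4 i7/i8:st.MEM and.ALU ; dual
t=5 i9/i10:sub.ALU st.MEM ; dual
t=6 i11:xor.ALU ; RAW r0
t=7 i12:blt.BR ; tail

CYCLES = 8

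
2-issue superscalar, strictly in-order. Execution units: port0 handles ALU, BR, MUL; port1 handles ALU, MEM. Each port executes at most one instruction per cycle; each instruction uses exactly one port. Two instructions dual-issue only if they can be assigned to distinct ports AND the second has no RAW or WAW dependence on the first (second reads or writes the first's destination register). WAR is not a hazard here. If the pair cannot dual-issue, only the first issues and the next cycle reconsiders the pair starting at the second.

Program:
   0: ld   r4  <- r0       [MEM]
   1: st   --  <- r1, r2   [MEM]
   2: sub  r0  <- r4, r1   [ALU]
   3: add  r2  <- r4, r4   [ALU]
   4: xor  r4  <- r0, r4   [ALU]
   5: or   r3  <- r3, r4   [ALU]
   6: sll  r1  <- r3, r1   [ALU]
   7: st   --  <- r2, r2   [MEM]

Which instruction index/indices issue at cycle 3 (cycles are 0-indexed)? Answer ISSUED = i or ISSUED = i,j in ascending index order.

t=0 i0:ld ; no-port MEM/MEM
t=1 i1+i2:st sub ; dual
t=2 i3+i4:add xor ; dual
t=3 i5:or ; RAW r3
t=4 i6+i7:sll st ; dual

ISSUED = 5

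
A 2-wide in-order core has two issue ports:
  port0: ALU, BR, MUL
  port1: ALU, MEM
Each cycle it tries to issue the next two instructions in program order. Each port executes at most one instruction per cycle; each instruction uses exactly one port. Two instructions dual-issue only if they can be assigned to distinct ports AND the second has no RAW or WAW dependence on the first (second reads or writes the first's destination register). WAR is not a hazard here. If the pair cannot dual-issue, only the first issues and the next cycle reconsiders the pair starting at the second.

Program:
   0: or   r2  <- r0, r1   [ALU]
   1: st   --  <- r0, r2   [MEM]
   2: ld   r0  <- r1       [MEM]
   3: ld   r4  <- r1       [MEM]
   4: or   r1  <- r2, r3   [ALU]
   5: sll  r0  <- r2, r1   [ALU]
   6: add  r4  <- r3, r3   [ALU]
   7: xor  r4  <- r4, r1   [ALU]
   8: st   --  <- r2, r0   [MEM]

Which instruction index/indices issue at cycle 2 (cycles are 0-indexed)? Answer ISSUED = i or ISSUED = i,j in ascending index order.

ISSUED = 2

0. or @i0  | RAW r2
1. st @i1  | no-port MEM/MEM
2. ld @i2  | no-port MEM/MEM
3. ld+or @i3,i4  | pair
4. sll+add @i5,i6  | pair
5. xor+st @i7,i8  | pair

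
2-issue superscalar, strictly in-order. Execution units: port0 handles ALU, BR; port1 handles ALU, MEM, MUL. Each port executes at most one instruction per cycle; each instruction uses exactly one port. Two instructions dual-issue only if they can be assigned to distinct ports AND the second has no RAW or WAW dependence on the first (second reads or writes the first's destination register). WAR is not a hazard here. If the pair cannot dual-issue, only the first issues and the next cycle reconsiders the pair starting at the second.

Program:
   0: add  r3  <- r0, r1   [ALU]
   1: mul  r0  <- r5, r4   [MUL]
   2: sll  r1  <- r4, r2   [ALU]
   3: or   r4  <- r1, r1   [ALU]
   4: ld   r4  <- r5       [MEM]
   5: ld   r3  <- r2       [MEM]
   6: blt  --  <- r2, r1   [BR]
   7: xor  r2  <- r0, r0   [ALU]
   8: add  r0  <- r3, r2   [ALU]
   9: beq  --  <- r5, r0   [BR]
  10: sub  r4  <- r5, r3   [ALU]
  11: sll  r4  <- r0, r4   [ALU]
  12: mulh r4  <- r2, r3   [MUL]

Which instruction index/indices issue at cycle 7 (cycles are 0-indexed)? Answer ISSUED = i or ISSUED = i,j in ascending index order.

ISSUED = 9,10

0. add.ALU+mul.MUL @i0,i1  | pair
1. sll.ALU @i2  | RAW r1
2. or.ALU @i3  | WAW r4
3. ld.MEM @i4  | no-port MEM/MEM
4. ld.MEM+blt.BR @i5,i6  | pair
5. xor.ALU @i7  | RAW r2
6. add.ALU @i8  | RAW r0
7. beq.BR+sub.ALU @i9,i10  | pair
8. sll.ALU @i11  | WAW r4
9. mulh.MUL @i12  | tail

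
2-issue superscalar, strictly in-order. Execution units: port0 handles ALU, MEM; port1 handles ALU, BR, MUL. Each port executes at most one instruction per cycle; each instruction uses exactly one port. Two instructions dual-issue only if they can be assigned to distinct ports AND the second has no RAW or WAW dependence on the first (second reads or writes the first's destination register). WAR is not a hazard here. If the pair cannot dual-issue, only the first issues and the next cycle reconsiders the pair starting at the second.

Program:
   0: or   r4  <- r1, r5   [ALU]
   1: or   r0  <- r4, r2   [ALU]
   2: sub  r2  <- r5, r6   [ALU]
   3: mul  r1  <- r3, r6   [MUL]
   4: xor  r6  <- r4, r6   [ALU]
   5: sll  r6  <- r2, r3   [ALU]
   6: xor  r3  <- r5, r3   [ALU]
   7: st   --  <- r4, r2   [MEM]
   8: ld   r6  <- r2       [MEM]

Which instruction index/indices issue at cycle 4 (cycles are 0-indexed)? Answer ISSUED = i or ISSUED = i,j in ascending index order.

  cy0 -> i0 (or.ALU) RAW r4
  cy1 -> i1,i2 (or.ALU+sub.ALU) 2-wide
  cy2 -> i3,i4 (mul.MUL+xor.ALU) 2-wide
  cy3 -> i5,i6 (sll.ALU+xor.ALU) 2-wide
  cy4 -> i7 (st.MEM) no-port MEM/MEM
  cy5 -> i8 (ld.MEM) tail

ISSUED = 7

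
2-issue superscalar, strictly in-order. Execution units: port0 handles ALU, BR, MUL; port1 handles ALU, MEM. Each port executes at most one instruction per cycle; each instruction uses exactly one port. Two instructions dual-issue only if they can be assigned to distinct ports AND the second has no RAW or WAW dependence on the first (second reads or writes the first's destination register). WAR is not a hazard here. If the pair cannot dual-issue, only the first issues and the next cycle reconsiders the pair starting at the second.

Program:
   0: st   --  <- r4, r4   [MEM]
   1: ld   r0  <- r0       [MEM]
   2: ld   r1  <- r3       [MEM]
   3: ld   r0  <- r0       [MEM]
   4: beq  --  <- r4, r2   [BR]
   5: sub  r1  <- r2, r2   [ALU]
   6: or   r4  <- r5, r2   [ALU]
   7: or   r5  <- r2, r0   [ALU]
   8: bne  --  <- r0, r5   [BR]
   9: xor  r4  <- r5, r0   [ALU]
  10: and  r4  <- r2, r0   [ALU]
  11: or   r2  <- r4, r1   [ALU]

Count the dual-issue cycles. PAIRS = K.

PAIRS = 3

[0] i0  st.MEM  -- no-port MEM/MEM
[1] i1  ld.MEM  -- no-port MEM/MEM
[2] i2  ld.MEM  -- no-port MEM/MEM
[3] i3/i4  ld.MEM+beq.BR  -- pair
[4] i5/i6  sub.ALU+or.ALU  -- pair
[5] i7  or.ALU  -- RAW r5
[6] i8/i9  bne.BR+xor.ALU  -- pair
[7] i10  and.ALU  -- RAW r4
[8] i11  or.ALU  -- tail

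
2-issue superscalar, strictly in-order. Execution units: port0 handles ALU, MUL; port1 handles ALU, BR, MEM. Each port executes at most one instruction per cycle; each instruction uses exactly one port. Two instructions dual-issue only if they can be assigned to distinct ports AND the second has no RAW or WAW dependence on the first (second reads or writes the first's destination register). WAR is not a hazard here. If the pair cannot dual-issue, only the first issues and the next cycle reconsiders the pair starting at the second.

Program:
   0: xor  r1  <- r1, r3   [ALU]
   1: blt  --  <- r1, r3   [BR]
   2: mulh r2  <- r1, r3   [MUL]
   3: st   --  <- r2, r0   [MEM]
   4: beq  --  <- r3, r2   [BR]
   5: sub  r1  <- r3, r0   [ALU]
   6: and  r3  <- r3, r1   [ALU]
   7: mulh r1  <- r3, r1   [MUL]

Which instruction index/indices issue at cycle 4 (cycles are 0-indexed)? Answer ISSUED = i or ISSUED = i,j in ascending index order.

[0] i0  xor.ALU  -- RAW r1
[1] i1,i2  blt.BR+mulh.MUL  -- 2-wide
[2] i3  st.MEM  -- no-port MEM/BR
[3] i4,i5  beq.BR+sub.ALU  -- 2-wide
[4] i6  and.ALU  -- RAW r3
[5] i7  mulh.MUL  -- tail

ISSUED = 6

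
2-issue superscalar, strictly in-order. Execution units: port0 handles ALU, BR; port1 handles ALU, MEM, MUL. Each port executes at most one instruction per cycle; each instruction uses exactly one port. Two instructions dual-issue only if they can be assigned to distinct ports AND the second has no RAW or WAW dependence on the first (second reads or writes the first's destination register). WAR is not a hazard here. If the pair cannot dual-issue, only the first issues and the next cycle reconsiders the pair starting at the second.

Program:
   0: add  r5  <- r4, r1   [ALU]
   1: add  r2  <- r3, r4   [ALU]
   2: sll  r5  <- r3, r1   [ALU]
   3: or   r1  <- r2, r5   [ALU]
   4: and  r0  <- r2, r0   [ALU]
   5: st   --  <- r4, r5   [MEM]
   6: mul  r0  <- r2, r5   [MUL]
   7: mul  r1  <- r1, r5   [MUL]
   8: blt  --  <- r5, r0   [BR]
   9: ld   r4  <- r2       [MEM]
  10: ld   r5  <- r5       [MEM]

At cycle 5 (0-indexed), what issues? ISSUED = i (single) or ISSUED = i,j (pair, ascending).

#0 head=0: add.ALU add.ALU i0&i1 dual
#1 head=2: sll.ALU i2 RAW r5
#2 head=3: or.ALU and.ALU i3&i4 dual
#3 head=5: st.MEM i5 no-port MEM/MUL
#4 head=6: mul.MUL i6 no-port MUL/MUL
#5 head=7: mul.MUL blt.BR i7&i8 dual
#6 head=9: ld.MEM i9 no-port MEM/MEM
#7 head=10: ld.MEM i10 tail

ISSUED = 7,8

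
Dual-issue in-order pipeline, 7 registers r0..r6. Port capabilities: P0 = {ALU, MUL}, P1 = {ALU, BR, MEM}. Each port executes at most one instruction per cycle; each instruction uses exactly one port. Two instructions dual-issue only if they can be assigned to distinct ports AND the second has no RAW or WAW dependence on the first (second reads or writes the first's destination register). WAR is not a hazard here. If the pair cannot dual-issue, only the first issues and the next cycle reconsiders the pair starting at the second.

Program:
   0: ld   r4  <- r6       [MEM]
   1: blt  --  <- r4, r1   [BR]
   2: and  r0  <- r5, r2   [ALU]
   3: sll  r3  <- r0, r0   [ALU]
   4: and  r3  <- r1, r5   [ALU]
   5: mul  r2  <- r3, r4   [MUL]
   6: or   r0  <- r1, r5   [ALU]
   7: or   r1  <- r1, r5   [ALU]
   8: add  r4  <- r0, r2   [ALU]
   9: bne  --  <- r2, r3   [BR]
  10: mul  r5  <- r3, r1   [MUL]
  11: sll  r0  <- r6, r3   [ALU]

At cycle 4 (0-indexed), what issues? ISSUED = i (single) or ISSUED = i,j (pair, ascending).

ISSUED = 5,6

[0] i0  ld  -- no-port MEM/BR
[1] i1,i2  blt/and  -- 2-wide
[2] i3  sll  -- WAW r3
[3] i4  and  -- RAW r3
[4] i5,i6  mul/or  -- 2-wide
[5] i7,i8  or/add  -- 2-wide
[6] i9,i10  bne/mul  -- 2-wide
[7] i11  sll  -- tail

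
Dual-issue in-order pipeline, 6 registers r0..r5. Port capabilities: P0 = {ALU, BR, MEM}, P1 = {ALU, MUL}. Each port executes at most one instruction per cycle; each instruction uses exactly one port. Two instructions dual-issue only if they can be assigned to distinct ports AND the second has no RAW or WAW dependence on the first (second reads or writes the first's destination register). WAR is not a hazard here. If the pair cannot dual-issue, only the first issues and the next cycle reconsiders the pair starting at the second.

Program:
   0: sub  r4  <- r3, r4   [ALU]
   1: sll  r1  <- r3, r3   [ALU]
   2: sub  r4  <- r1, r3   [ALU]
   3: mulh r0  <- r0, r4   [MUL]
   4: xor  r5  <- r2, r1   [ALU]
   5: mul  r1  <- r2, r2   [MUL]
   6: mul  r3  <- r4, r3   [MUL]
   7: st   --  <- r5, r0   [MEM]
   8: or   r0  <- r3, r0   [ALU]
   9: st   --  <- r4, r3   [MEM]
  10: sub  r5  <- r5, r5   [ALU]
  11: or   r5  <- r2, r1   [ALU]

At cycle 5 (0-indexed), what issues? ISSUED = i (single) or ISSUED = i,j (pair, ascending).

ISSUED = 8,9

  cy0 -> i0,i1 (sub/sll) dual
  cy1 -> i2 (sub) RAW r4
  cy2 -> i3,i4 (mulh/xor) dual
  cy3 -> i5 (mul) no-port MUL/MUL
  cy4 -> i6,i7 (mul/st) dual
  cy5 -> i8,i9 (or/st) dual
  cy6 -> i10 (sub) WAW r5
  cy7 -> i11 (or) tail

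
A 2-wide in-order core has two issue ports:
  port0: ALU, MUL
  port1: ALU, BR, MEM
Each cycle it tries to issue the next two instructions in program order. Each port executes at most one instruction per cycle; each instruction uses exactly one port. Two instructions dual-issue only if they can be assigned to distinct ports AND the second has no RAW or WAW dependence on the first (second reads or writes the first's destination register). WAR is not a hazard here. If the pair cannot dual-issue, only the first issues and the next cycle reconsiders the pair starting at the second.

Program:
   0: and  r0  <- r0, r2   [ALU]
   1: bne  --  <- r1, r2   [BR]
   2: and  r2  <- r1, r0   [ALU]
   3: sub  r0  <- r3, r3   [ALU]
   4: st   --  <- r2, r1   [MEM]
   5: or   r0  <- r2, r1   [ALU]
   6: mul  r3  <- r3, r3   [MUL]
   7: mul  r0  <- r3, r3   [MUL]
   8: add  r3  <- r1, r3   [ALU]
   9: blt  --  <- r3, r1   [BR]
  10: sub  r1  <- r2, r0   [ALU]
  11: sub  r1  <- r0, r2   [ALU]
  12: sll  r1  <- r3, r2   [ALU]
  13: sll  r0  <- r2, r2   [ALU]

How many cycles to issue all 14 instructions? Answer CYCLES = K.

  cy0 -> i0,i1 (and.ALU/bne.BR) dual
  cy1 -> i2,i3 (and.ALU/sub.ALU) dual
  cy2 -> i4,i5 (st.MEM/or.ALU) dual
  cy3 -> i6 (mul.MUL) no-port MUL/MUL
  cy4 -> i7,i8 (mul.MUL/add.ALU) dual
  cy5 -> i9,i10 (blt.BR/sub.ALU) dual
  cy6 -> i11 (sub.ALU) WAW r1
  cy7 -> i12,i13 (sll.ALU/sll.ALU) dual

CYCLES = 8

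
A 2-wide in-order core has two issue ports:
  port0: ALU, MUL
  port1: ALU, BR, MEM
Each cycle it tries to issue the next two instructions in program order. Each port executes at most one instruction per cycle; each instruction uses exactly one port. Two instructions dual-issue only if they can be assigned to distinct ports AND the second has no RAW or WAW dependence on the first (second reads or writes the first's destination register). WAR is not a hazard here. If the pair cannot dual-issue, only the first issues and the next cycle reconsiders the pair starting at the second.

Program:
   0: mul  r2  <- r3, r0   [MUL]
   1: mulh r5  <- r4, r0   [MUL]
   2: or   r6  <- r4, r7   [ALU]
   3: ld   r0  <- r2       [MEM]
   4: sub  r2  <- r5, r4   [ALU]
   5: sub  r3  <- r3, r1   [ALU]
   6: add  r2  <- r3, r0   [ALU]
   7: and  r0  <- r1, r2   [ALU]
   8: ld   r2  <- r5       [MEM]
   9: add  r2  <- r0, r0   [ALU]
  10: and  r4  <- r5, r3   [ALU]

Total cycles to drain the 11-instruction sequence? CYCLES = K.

CYCLES = 7

t=0 i0:mul ; no-port MUL/MUL
t=1 i1/i2:mulh;or ; 2-wide
t=2 i3/i4:ld;sub ; 2-wide
t=3 i5:sub ; RAW r3
t=4 i6:add ; RAW r2
t=5 i7/i8:and;ld ; 2-wide
t=6 i9/i10:add;and ; 2-wide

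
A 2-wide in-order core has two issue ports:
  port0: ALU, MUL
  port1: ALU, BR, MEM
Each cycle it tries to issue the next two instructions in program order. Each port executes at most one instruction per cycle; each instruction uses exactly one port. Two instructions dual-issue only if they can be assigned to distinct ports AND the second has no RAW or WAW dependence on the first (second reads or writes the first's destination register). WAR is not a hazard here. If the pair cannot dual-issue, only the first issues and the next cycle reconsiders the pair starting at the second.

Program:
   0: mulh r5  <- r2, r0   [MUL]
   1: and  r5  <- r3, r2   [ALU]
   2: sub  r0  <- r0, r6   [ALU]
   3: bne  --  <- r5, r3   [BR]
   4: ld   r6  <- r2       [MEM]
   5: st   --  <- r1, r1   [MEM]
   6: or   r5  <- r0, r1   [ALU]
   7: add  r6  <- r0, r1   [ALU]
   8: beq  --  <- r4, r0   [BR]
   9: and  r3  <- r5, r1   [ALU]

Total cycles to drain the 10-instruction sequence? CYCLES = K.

CYCLES = 7

  cy0 -> i0 (mulh) WAW r5
  cy1 -> i1&i2 (and+sub) 2-wide
  cy2 -> i3 (bne) no-port BR/MEM
  cy3 -> i4 (ld) no-port MEM/MEM
  cy4 -> i5&i6 (st+or) 2-wide
  cy5 -> i7&i8 (add+beq) 2-wide
  cy6 -> i9 (and) tail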